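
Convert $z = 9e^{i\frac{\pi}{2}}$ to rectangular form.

a = r cos θ = 9 * 0 = 0
b = r sin θ = 9 * 1 = 9
z = 9i


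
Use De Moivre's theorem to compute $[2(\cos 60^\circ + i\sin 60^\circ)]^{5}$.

By De Moivre: z^n = r^n(cos(nθ) + i sin(nθ))
= 2^5(cos(5*60°) + i sin(5*60°))
= 32(cos 300° + i sin 300°)
= 16 - 16*sqrt(3)i


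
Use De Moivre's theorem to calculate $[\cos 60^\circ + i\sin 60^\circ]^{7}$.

By De Moivre: z^n = r^n(cos(nθ) + i sin(nθ))
= 1^7(cos(7*60°) + i sin(7*60°))
= 1(cos 60° + i sin 60°)
= 1/2 + (sqrt(3)/2)i


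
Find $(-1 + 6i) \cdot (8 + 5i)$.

(a1*a2 - b1*b2) + (a1*b2 + b1*a2)i
= (-8 - 30) + (-5 + 48)i
= -38 + 43i


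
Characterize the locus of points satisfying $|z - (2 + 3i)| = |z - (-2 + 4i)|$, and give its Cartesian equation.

|z - z1| = |z - z2| means z is equidistant from z1 and z2,
i.e. the perpendicular bisector of the segment from (2, 3) to (-2, 4) (midpoint (0, 7/2)).
With z = x + yi, square both sides:
(x - 2)^2 + (y - 3)^2 = (x - (-2))^2 + (y - 4)^2
The x^2 and y^2 terms cancel: -8x + 2y = 20 - 13 = 7
Simplify: 8x - 2y = -7
Locus: Perpendicular bisector of the segment from (2, 3) to (-2, 4): the line 8x - 2y = -7


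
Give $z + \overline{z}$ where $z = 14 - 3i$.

z + conjugate(z) = (a + bi) + (a - bi) = 2a
= 2 * 14 = 28


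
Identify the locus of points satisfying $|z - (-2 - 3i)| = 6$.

|z - z0| = r describes a circle centered at z0 with radius r
Here z0 = -2 - 3i and r = 6
Locus: Circle centered at (-2, -3) with radius 6


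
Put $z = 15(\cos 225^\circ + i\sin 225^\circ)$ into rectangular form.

a = r cos θ = 15 * -sqrt(2)/2 = -15*sqrt(2)/2
b = r sin θ = 15 * -sqrt(2)/2 = -15*sqrt(2)/2
z = -15*sqrt(2)/2 - (15*sqrt(2)/2)i


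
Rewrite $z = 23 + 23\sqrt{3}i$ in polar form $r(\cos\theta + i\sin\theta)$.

r = |z| = sqrt(a^2 + b^2) = sqrt((23)^2 + (23*sqrt(3))^2) = sqrt(529 + 1587) = sqrt(2116) = 46
θ = arctan(b/a) = arctan(39.8372/23) (quadrant-adjusted) = 60°
z = 46(cos 60° + i sin 60°)


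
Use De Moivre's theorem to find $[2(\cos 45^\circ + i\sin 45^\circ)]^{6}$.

By De Moivre: z^n = r^n(cos(nθ) + i sin(nθ))
= 2^6(cos(6*45°) + i sin(6*45°))
= 64(cos 270° + i sin 270°)
= -64i


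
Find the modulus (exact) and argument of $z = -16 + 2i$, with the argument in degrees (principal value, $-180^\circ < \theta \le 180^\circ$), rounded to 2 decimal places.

|z| = sqrt((-16)^2 + 2^2) = sqrt(260)
arg(z) = arctan(b/a) = arctan(2/-16) (quadrant-adjusted) = 172.87°


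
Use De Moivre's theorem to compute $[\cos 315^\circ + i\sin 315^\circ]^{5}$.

By De Moivre: z^n = r^n(cos(nθ) + i sin(nθ))
= 1^5(cos(5*315°) + i sin(5*315°))
= 1(cos 135° + i sin 135°)
= -sqrt(2)/2 + (sqrt(2)/2)i


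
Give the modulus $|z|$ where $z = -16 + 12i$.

|z| = sqrt(a^2 + b^2) = sqrt((-16)^2 + 12^2) = sqrt(400) = 20


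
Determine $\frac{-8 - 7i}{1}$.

Divisor is real, so divide each part by 1:
= -8 - 7i


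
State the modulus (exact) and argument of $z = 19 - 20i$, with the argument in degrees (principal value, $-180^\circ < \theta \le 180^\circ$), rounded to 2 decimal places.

|z| = sqrt(19^2 + (-20)^2) = sqrt(761)
arg(z) = arctan(b/a) = arctan(-20/19) (quadrant-adjusted) = -46.47°


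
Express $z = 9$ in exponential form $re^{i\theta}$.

r = |z| = sqrt((9)^2 + (0)^2) = sqrt(81 + 0) = sqrt(81) = 9
b = 0 and a > 0, so z lies on the positive real axis: θ = 0
z = 9e^(i*0) = 9


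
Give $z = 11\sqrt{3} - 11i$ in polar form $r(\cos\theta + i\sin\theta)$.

r = |z| = sqrt(a^2 + b^2) = sqrt((11*sqrt(3))^2 + (-11)^2) = sqrt(363 + 121) = sqrt(484) = 22
θ = arctan(b/a) = arctan(-11/19.0526) (quadrant-adjusted) = 330°
z = 22(cos 330° + i sin 330°)


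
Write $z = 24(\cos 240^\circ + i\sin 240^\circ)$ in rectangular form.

a = r cos θ = 24 * -1/2 = -12
b = r sin θ = 24 * -sqrt(3)/2 = -12*sqrt(3)
z = -12 - 12*sqrt(3)i


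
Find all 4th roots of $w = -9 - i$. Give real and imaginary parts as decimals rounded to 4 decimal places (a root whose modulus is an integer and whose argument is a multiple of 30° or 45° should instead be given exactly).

|w| = sqrt(82) ≈ 9.055385, arg(w) ≈ 186.340192°
Root modulus = sqrt(82)^(1/4) ≈ 1.734709
Root arguments: θ_k = (arg(w) + 360°k)/4 for k = 0, 1, ..., 3
Compute each root as (root modulus)(cos θ_k + i sin θ_k) using full-precision intermediates, then round to 4 decimal places.
Roots: 1.1922 + 1.2601i, -1.2601 + 1.1922i, -1.1922 - 1.2601i, 1.2601 - 1.1922i


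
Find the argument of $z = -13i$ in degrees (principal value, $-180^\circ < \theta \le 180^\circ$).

a = 0 and b < 0, so z lies on the negative imaginary axis: θ = -90°


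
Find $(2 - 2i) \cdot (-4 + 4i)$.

(a1*a2 - b1*b2) + (a1*b2 + b1*a2)i
= (-8 - (-8)) + (8 + 8)i
= 16i


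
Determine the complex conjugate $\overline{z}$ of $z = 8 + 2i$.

If z = a + bi, then conjugate(z) = a - bi
conjugate(8 + 2i) = 8 - 2i


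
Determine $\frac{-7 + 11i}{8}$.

Divisor is real, so divide each part by 8:
= -7/8 + (11/8)i


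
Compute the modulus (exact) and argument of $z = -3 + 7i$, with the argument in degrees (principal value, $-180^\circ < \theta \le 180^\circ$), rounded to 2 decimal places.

|z| = sqrt((-3)^2 + 7^2) = sqrt(58)
arg(z) = arctan(b/a) = arctan(7/-3) (quadrant-adjusted) = 113.20°


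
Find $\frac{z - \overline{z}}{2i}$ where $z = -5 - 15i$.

z - conjugate(z) = 2bi
(z - conjugate(z))/(2i) = 2bi/(2i) = b = -15


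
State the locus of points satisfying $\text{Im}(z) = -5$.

Im(z) = y where z = x + yi; the equation y = -5 is satisfied by all points with that y-coordinate
Locus: Horizontal line y = -5


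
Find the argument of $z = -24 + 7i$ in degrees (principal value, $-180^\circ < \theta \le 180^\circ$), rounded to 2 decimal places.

θ = arctan(b/a) = arctan(7/-24) (quadrant-adjusted) = 163.74°


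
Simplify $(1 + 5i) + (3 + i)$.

(1 + 3) + (5 + 1)i = 4 + 6i


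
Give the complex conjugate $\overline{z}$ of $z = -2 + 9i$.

If z = a + bi, then conjugate(z) = a - bi
conjugate(-2 + 9i) = -2 - 9i


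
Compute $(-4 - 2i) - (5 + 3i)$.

(-4 - 5) + (-2 - 3)i = -9 - 5i


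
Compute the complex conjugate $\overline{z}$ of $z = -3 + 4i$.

If z = a + bi, then conjugate(z) = a - bi
conjugate(-3 + 4i) = -3 - 4i


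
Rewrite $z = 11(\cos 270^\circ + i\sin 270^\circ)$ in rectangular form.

a = r cos θ = 11 * 0 = 0
b = r sin θ = 11 * -1 = -11
z = -11i


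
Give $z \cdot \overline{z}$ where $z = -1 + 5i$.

z * conjugate(z) = |z|^2 = a^2 + b^2
= (-1)^2 + 5^2 = 26


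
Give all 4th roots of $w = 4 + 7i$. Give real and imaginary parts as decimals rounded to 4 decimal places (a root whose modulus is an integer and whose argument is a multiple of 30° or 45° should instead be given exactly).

|w| = sqrt(65) ≈ 8.062258, arg(w) ≈ 60.255119°
Root modulus = sqrt(65)^(1/4) ≈ 1.685055
Root arguments: θ_k = (arg(w) + 360°k)/4 for k = 0, 1, ..., 3
Compute each root as (root modulus)(cos θ_k + i sin θ_k) using full-precision intermediates, then round to 4 decimal places.
Roots: 1.6272 + 0.4379i, -0.4379 + 1.6272i, -1.6272 - 0.4379i, 0.4379 - 1.6272i


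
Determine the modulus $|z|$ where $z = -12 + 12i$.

|z| = sqrt(a^2 + b^2) = sqrt((-12)^2 + 12^2) = sqrt(288) = sqrt(288)


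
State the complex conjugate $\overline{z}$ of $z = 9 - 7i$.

If z = a + bi, then conjugate(z) = a - bi
conjugate(9 - 7i) = 9 + 7i


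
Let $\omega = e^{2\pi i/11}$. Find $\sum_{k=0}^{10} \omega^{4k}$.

Let ζ = ω^4 = e^(2πi·4/11). Since 11 ∤ 4, ζ ≠ 1.
Sum = Σ_{k=0}^{10} ζ^k = (ζ^11 - 1)/(ζ - 1) = (ω^{4·11} - 1)/(ζ - 1) = (1 - 1)/(ζ - 1) = 0


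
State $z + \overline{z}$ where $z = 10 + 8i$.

z + conjugate(z) = (a + bi) + (a - bi) = 2a
= 2 * 10 = 20


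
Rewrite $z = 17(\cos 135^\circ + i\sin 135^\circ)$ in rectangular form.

a = r cos θ = 17 * -sqrt(2)/2 = -17*sqrt(2)/2
b = r sin θ = 17 * sqrt(2)/2 = 17*sqrt(2)/2
z = -17*sqrt(2)/2 + (17*sqrt(2)/2)i


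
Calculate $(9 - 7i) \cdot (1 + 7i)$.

(a1*a2 - b1*b2) + (a1*b2 + b1*a2)i
= (9 - (-49)) + (63 + (-7))i
= 58 + 56i


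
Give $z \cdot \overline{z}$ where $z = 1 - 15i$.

z * conjugate(z) = |z|^2 = a^2 + b^2
= 1^2 + (-15)^2 = 226


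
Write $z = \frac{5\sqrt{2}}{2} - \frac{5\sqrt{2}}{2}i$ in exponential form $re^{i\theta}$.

r = |z| = sqrt((5*sqrt(2)/2)^2 + (-5*sqrt(2)/2)^2) = sqrt(25/2 + 25/2) = sqrt(25) = 5
θ = arctan(b/a) = arctan(-3.5355/3.5355) (quadrant-adjusted) = -45° = -π/4
z = 5e^(-i*π/4)


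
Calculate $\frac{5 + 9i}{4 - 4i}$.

Multiply numerator and denominator by conjugate (4 + 4i):
= (5 + 9i)(4 + 4i) / (4^2 + (-4)^2)
= (-16 + 56i) / 32
Divide through by 8: (-2 + 7i) / 4
= -1/2 + (7/4)i


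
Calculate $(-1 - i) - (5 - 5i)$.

(-1 - 5) + (-1 - (-5))i = -6 + 4i


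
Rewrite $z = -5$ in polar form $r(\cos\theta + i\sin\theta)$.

r = |z| = sqrt(a^2 + b^2) = sqrt((-5)^2 + (0)^2) = sqrt(25 + 0) = sqrt(25) = 5
b = 0 and a < 0, so z lies on the negative real axis: θ = 180°
z = 5(cos 180° + i sin 180°)


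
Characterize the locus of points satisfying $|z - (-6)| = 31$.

|z - z0| = r describes a circle centered at z0 with radius r
Here z0 = -6 and r = 31
Locus: Circle centered at (-6, 0) with radius 31


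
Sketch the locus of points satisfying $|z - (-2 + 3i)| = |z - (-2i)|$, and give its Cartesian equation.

|z - z1| = |z - z2| means z is equidistant from z1 and z2,
i.e. the perpendicular bisector of the segment from (-2, 3) to (0, -2) (midpoint (-1, 1/2)).
With z = x + yi, square both sides:
(x - (-2))^2 + (y - 3)^2 = (x - 0)^2 + (y - (-2))^2
The x^2 and y^2 terms cancel: 4x + (-10)y = 4 - 13 = -9
Simplify: 4x - 10y = -9
Locus: Perpendicular bisector of the segment from (-2, 3) to (0, -2): the line 4x - 10y = -9


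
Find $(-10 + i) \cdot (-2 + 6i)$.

(a1*a2 - b1*b2) + (a1*b2 + b1*a2)i
= (20 - 6) + (-60 + (-2))i
= 14 - 62i


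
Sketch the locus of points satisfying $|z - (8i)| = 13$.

|z - z0| = r describes a circle centered at z0 with radius r
Here z0 = 8i and r = 13
Locus: Circle centered at (0, 8) with radius 13


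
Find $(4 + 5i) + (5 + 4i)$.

(4 + 5) + (5 + 4)i = 9 + 9i


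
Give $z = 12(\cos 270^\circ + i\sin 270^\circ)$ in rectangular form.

a = r cos θ = 12 * 0 = 0
b = r sin θ = 12 * -1 = -12
z = -12i


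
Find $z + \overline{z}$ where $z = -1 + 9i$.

z + conjugate(z) = (a + bi) + (a - bi) = 2a
= 2 * (-1) = -2


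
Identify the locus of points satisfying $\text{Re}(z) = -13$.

Re(z) = x where z = x + yi; the equation x = -13 is satisfied by all points with that x-coordinate
Locus: Vertical line x = -13


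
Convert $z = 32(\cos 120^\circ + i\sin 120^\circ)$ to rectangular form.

a = r cos θ = 32 * -1/2 = -16
b = r sin θ = 32 * sqrt(3)/2 = 16*sqrt(3)
z = -16 + 16*sqrt(3)i


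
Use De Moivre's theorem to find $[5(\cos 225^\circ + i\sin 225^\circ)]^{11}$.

By De Moivre: z^n = r^n(cos(nθ) + i sin(nθ))
= 5^11(cos(11*225°) + i sin(11*225°))
= 48828125(cos 315° + i sin 315°)
= 48828125*sqrt(2)/2 - (48828125*sqrt(2)/2)i


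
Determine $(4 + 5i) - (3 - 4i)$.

(4 - 3) + (5 - (-4))i = 1 + 9i


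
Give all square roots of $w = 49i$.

|w| = 49, arg(w) = 90°
Root modulus = 49^(1/2) = 7
Root arguments: θ_k = (90° + 360°k)/2 for k = 0, 1, ..., 1
Roots: 7*sqrt(2)/2 + (7*sqrt(2)/2)i, -7*sqrt(2)/2 - (7*sqrt(2)/2)i


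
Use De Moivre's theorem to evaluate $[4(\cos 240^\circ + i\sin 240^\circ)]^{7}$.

By De Moivre: z^n = r^n(cos(nθ) + i sin(nθ))
= 4^7(cos(7*240°) + i sin(7*240°))
= 16384(cos 240° + i sin 240°)
= -8192 - 8192*sqrt(3)i


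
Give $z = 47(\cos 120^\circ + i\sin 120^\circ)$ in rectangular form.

a = r cos θ = 47 * -1/2 = -47/2
b = r sin θ = 47 * sqrt(3)/2 = 47*sqrt(3)/2
z = -47/2 + (47*sqrt(3)/2)i


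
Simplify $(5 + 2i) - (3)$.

(5 - 3) + (2 - 0)i = 2 + 2i


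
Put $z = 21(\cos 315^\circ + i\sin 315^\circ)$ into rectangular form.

a = r cos θ = 21 * sqrt(2)/2 = 21*sqrt(2)/2
b = r sin θ = 21 * -sqrt(2)/2 = -21*sqrt(2)/2
z = 21*sqrt(2)/2 - (21*sqrt(2)/2)i


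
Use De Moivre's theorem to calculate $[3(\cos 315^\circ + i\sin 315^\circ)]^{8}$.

By De Moivre: z^n = r^n(cos(nθ) + i sin(nθ))
= 3^8(cos(8*315°) + i sin(8*315°))
= 6561(cos 0° + i sin 0°)
= 6561


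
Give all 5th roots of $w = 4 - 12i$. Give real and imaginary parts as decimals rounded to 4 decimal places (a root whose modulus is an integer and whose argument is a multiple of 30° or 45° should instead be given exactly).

|w| = sqrt(160) ≈ 12.649111, arg(w) ≈ 288.434949°
Root modulus = sqrt(160)^(1/5) ≈ 1.661162
Root arguments: θ_k = (arg(w) + 360°k)/5 for k = 0, 1, ..., 4
Compute each root as (root modulus)(cos θ_k + i sin θ_k) using full-precision intermediates, then round to 4 decimal places.
Roots: 0.8880 + 1.4039i, -1.0608 + 1.2783i, -1.5436 - 0.6139i, 0.1068 - 1.6577i, 1.6096 - 0.4107i


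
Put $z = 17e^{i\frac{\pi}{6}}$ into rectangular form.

a = r cos θ = 17 * sqrt(3)/2 = 17*sqrt(3)/2
b = r sin θ = 17 * 1/2 = 17/2
z = 17*sqrt(3)/2 + (17/2)i


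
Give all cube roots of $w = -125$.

|w| = 125, arg(w) = 180°
Root modulus = 125^(1/3) = 5
Root arguments: θ_k = (180° + 360°k)/3 for k = 0, 1, ..., 2
Roots: 5/2 + (5*sqrt(3)/2)i, -5, 5/2 - (5*sqrt(3)/2)i


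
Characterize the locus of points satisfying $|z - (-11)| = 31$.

|z - z0| = r describes a circle centered at z0 with radius r
Here z0 = -11 and r = 31
Locus: Circle centered at (-11, 0) with radius 31


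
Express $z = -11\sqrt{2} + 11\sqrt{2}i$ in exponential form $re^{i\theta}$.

r = |z| = sqrt((-11*sqrt(2))^2 + (11*sqrt(2))^2) = sqrt(242 + 242) = sqrt(484) = 22
θ = arctan(b/a) = arctan(15.5563/-15.5563) (quadrant-adjusted) = 135° = 3π/4
z = 22e^(i*3π/4)


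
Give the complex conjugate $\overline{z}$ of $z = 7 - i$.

If z = a + bi, then conjugate(z) = a - bi
conjugate(7 - i) = 7 + i


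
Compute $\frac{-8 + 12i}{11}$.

Divisor is real, so divide each part by 11:
= -8/11 + (12/11)i


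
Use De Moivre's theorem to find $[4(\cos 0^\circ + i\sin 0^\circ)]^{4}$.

By De Moivre: z^n = r^n(cos(nθ) + i sin(nθ))
= 4^4(cos(4*0°) + i sin(4*0°))
= 256(cos 0° + i sin 0°)
= 256


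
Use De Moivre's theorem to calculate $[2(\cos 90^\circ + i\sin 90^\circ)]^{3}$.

By De Moivre: z^n = r^n(cos(nθ) + i sin(nθ))
= 2^3(cos(3*90°) + i sin(3*90°))
= 8(cos 270° + i sin 270°)
= -8i


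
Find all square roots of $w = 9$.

|w| = 9, arg(w) = 0°
Root modulus = 9^(1/2) = 3
Root arguments: θ_k = (0° + 360°k)/2 for k = 0, 1, ..., 1
Roots: 3, -3


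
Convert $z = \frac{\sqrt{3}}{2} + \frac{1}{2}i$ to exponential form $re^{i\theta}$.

r = |z| = sqrt((sqrt(3)/2)^2 + (1/2)^2) = sqrt(3/4 + 1/4) = sqrt(1) = 1
θ = arctan(b/a) = arctan(0.5/0.866) (quadrant-adjusted) = 30° = π/6
z = 1e^(i*π/6)


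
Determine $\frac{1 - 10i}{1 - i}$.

Multiply numerator and denominator by conjugate (1 + i):
= (1 - 10i)(1 + i) / (1^2 + (-1)^2)
= (11 - 9i) / 2
= 11/2 - (9/2)i


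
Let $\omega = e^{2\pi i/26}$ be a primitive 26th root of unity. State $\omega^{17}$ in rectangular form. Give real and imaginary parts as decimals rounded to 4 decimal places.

ω^17 = e^(2πi·17/26) = e^(i·17π/13)
= cos(17π/13) + i sin(17π/13)
= -0.5681 - 0.8230i


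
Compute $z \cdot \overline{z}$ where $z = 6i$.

z * conjugate(z) = |z|^2 = a^2 + b^2
= 0^2 + 6^2 = 36


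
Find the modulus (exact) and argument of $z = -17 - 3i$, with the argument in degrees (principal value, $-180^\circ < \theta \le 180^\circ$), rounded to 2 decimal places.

|z| = sqrt((-17)^2 + (-3)^2) = sqrt(298)
arg(z) = arctan(b/a) = arctan(-3/-17) (quadrant-adjusted) = -169.99°


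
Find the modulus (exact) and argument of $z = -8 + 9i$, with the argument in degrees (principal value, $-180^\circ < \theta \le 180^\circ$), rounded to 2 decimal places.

|z| = sqrt((-8)^2 + 9^2) = sqrt(145)
arg(z) = arctan(b/a) = arctan(9/-8) (quadrant-adjusted) = 131.63°


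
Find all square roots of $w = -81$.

|w| = 81, arg(w) = 180°
Root modulus = 81^(1/2) = 9
Root arguments: θ_k = (180° + 360°k)/2 for k = 0, 1, ..., 1
Roots: 9i, -9i


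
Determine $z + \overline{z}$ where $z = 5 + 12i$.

z + conjugate(z) = (a + bi) + (a - bi) = 2a
= 2 * 5 = 10


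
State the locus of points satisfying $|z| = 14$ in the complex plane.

|z| = 14 means sqrt(x^2 + y^2) = 14
This is a circle of radius 14 centered at the origin


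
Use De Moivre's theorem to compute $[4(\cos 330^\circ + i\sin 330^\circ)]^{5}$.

By De Moivre: z^n = r^n(cos(nθ) + i sin(nθ))
= 4^5(cos(5*330°) + i sin(5*330°))
= 1024(cos 210° + i sin 210°)
= -512*sqrt(3) - 512i


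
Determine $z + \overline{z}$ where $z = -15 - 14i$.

z + conjugate(z) = (a + bi) + (a - bi) = 2a
= 2 * (-15) = -30


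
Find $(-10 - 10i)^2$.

(a + bi)^2 = a^2 - b^2 + 2abi
= (-10)^2 - (-10)^2 + 2*(-10)*(-10)i
= 200i


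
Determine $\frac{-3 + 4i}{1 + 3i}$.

Multiply numerator and denominator by conjugate (1 - 3i):
= (-3 + 4i)(1 - 3i) / (1^2 + 3^2)
= (9 + 13i) / 10
= 9/10 + (13/10)i


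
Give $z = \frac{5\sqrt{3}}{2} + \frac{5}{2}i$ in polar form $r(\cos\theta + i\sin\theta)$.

r = |z| = sqrt(a^2 + b^2) = sqrt((5*sqrt(3)/2)^2 + (5/2)^2) = sqrt(75/4 + 25/4) = sqrt(25) = 5
θ = arctan(b/a) = arctan(2.5/4.3301) (quadrant-adjusted) = 30°
z = 5(cos 30° + i sin 30°)


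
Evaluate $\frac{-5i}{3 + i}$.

Multiply numerator and denominator by conjugate (3 - i):
= (-5i)(3 - i) / (3^2 + 1^2)
= (-5 - 15i) / 10
Divide through by 5: (-1 - 3i) / 2
= -1/2 - (3/2)i


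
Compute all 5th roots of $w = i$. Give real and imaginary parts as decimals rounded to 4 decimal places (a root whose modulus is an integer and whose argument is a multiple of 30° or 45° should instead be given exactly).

|w| = 1, arg(w) = 90°
Root modulus = 1^(1/5) = 1
Root arguments: θ_k = (90° + 360°k)/5 for k = 0, 1, ..., 4
Compute each root as (root modulus)(cos θ_k + i sin θ_k) using full-precision intermediates, then round to 4 decimal places.
Roots: 0.9511 + 0.3090i, i, -0.9511 + 0.3090i, -0.5878 - 0.8090i, 0.5878 - 0.8090i


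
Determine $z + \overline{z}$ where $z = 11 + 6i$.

z + conjugate(z) = (a + bi) + (a - bi) = 2a
= 2 * 11 = 22


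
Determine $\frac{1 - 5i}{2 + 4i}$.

Multiply numerator and denominator by conjugate (2 - 4i):
= (1 - 5i)(2 - 4i) / (2^2 + 4^2)
= (-18 - 14i) / 20
Divide through by 2: (-9 - 7i) / 10
= -9/10 - (7/10)i


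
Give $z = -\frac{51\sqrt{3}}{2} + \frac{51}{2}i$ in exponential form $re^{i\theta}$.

r = |z| = sqrt((-51*sqrt(3)/2)^2 + (51/2)^2) = sqrt(7803/4 + 2601/4) = sqrt(2601) = 51
θ = arctan(b/a) = arctan(25.5/-44.1673) (quadrant-adjusted) = 150° = 5π/6
z = 51e^(i*5π/6)


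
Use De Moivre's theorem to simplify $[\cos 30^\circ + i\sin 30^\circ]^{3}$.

By De Moivre: z^n = r^n(cos(nθ) + i sin(nθ))
= 1^3(cos(3*30°) + i sin(3*30°))
= 1(cos 90° + i sin 90°)
= i


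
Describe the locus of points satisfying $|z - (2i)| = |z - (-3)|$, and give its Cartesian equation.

|z - z1| = |z - z2| means z is equidistant from z1 and z2,
i.e. the perpendicular bisector of the segment from (0, 2) to (-3, 0) (midpoint (-3/2, 1)).
With z = x + yi, square both sides:
(x - 0)^2 + (y - 2)^2 = (x - (-3))^2 + (y - 0)^2
The x^2 and y^2 terms cancel: -6x + (-4)y = 9 - 4 = 5
Simplify: 6x + 4y = -5
Locus: Perpendicular bisector of the segment from (0, 2) to (-3, 0): the line 6x + 4y = -5


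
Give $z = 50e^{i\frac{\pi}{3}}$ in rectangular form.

a = r cos θ = 50 * 1/2 = 25
b = r sin θ = 50 * sqrt(3)/2 = 25*sqrt(3)
z = 25 + 25*sqrt(3)i


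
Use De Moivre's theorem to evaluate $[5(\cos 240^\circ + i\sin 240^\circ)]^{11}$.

By De Moivre: z^n = r^n(cos(nθ) + i sin(nθ))
= 5^11(cos(11*240°) + i sin(11*240°))
= 48828125(cos 120° + i sin 120°)
= -48828125/2 + (48828125*sqrt(3)/2)i


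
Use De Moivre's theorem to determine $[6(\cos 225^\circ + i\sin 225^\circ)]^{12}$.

By De Moivre: z^n = r^n(cos(nθ) + i sin(nθ))
= 6^12(cos(12*225°) + i sin(12*225°))
= 2176782336(cos 180° + i sin 180°)
= -2176782336


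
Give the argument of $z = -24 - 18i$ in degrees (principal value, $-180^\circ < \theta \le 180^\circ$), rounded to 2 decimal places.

θ = arctan(b/a) = arctan(-18/-24) (quadrant-adjusted) = -143.13°


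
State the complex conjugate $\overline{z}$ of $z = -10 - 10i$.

If z = a + bi, then conjugate(z) = a - bi
conjugate(-10 - 10i) = -10 + 10i


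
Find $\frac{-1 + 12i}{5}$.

Divisor is real, so divide each part by 5:
= -1/5 + (12/5)i


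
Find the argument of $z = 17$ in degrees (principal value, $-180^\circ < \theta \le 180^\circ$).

b = 0 and a > 0, so z lies on the positive real axis: θ = 0°


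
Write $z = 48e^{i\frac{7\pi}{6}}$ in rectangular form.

a = r cos θ = 48 * -sqrt(3)/2 = -24*sqrt(3)
b = r sin θ = 48 * -1/2 = -24
z = -24*sqrt(3) - 24i


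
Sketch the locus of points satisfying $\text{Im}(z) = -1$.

Im(z) = y where z = x + yi; the equation y = -1 is satisfied by all points with that y-coordinate
Locus: Horizontal line y = -1


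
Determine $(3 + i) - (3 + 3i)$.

(3 - 3) + (1 - 3)i = -2i


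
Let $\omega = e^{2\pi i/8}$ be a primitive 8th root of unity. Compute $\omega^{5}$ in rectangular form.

ω^5 = e^(2πi·5/8) = e^(i·5π/4)
= cos(5π/4) + i sin(5π/4)
= -sqrt(2)/2 - (sqrt(2)/2)i


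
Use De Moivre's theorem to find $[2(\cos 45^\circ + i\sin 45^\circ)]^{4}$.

By De Moivre: z^n = r^n(cos(nθ) + i sin(nθ))
= 2^4(cos(4*45°) + i sin(4*45°))
= 16(cos 180° + i sin 180°)
= -16


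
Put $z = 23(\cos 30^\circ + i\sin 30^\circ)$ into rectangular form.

a = r cos θ = 23 * sqrt(3)/2 = 23*sqrt(3)/2
b = r sin θ = 23 * 1/2 = 23/2
z = 23*sqrt(3)/2 + (23/2)i


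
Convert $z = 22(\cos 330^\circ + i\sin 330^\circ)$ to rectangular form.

a = r cos θ = 22 * sqrt(3)/2 = 11*sqrt(3)
b = r sin θ = 22 * -1/2 = -11
z = 11*sqrt(3) - 11i


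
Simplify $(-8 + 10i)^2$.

(a + bi)^2 = a^2 - b^2 + 2abi
= (-8)^2 - 10^2 + 2*(-8)*10i
= -36 - 160i


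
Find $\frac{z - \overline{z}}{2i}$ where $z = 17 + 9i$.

z - conjugate(z) = 2bi
(z - conjugate(z))/(2i) = 2bi/(2i) = b = 9


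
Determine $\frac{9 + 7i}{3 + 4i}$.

Multiply numerator and denominator by conjugate (3 - 4i):
= (9 + 7i)(3 - 4i) / (3^2 + 4^2)
= (55 - 15i) / 25
Divide through by 5: (11 - 3i) / 5
= 11/5 - (3/5)i


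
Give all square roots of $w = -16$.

|w| = 16, arg(w) = 180°
Root modulus = 16^(1/2) = 4
Root arguments: θ_k = (180° + 360°k)/2 for k = 0, 1, ..., 1
Roots: 4i, -4i


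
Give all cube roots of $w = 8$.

|w| = 8, arg(w) = 0°
Root modulus = 8^(1/3) = 2
Root arguments: θ_k = (0° + 360°k)/3 for k = 0, 1, ..., 2
Roots: 2, -1 + sqrt(3)i, -1 - sqrt(3)i


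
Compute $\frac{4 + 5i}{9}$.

Divisor is real, so divide each part by 9:
= 4/9 + (5/9)i


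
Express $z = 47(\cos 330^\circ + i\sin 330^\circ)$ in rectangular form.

a = r cos θ = 47 * sqrt(3)/2 = 47*sqrt(3)/2
b = r sin θ = 47 * -1/2 = -47/2
z = 47*sqrt(3)/2 - (47/2)i


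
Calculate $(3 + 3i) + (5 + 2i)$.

(3 + 5) + (3 + 2)i = 8 + 5i


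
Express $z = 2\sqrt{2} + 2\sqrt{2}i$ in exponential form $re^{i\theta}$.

r = |z| = sqrt((2*sqrt(2))^2 + (2*sqrt(2))^2) = sqrt(8 + 8) = sqrt(16) = 4
θ = arctan(b/a) = arctan(2.8284/2.8284) (quadrant-adjusted) = 45° = π/4
z = 4e^(i*π/4)


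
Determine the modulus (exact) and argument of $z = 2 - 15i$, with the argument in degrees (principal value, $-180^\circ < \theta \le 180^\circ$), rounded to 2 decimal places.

|z| = sqrt(2^2 + (-15)^2) = sqrt(229)
arg(z) = arctan(b/a) = arctan(-15/2) (quadrant-adjusted) = -82.41°


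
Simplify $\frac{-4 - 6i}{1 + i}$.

Multiply numerator and denominator by conjugate (1 - i):
= (-4 - 6i)(1 - i) / (1^2 + 1^2)
= (-10 - 2i) / 2
= -5 - i


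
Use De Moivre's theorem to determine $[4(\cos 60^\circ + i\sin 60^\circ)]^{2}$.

By De Moivre: z^n = r^n(cos(nθ) + i sin(nθ))
= 4^2(cos(2*60°) + i sin(2*60°))
= 16(cos 120° + i sin 120°)
= -8 + 8*sqrt(3)i


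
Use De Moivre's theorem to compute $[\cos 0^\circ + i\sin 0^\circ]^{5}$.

By De Moivre: z^n = r^n(cos(nθ) + i sin(nθ))
= 1^5(cos(5*0°) + i sin(5*0°))
= 1(cos 0° + i sin 0°)
= 1


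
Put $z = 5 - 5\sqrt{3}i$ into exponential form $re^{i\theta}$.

r = |z| = sqrt((5)^2 + (-5*sqrt(3))^2) = sqrt(25 + 75) = sqrt(100) = 10
θ = arctan(b/a) = arctan(-8.6603/5) (quadrant-adjusted) = -60° = -π/3
z = 10e^(-i*π/3)


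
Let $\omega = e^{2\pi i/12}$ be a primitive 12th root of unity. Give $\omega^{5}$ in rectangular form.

ω^5 = e^(2πi·5/12) = e^(i·5π/6)
= cos(5π/6) + i sin(5π/6)
= -sqrt(3)/2 + (1/2)i


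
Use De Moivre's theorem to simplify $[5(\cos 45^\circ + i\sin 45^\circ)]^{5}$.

By De Moivre: z^n = r^n(cos(nθ) + i sin(nθ))
= 5^5(cos(5*45°) + i sin(5*45°))
= 3125(cos 225° + i sin 225°)
= -3125*sqrt(2)/2 - (3125*sqrt(2)/2)i


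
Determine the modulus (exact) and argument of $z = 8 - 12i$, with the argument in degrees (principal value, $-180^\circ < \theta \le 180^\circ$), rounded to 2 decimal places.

|z| = sqrt(8^2 + (-12)^2) = sqrt(208)
arg(z) = arctan(b/a) = arctan(-12/8) (quadrant-adjusted) = -56.31°


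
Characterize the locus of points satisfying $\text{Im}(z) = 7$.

Im(z) = y where z = x + yi; the equation y = 7 is satisfied by all points with that y-coordinate
Locus: Horizontal line y = 7


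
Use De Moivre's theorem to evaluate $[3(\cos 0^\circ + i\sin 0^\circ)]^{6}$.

By De Moivre: z^n = r^n(cos(nθ) + i sin(nθ))
= 3^6(cos(6*0°) + i sin(6*0°))
= 729(cos 0° + i sin 0°)
= 729


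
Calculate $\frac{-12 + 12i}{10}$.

Divisor is real, so divide each part by 10:
= -6/5 + (6/5)i


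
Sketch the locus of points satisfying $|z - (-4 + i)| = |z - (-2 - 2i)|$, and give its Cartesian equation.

|z - z1| = |z - z2| means z is equidistant from z1 and z2,
i.e. the perpendicular bisector of the segment from (-4, 1) to (-2, -2) (midpoint (-3, -1/2)).
With z = x + yi, square both sides:
(x - (-4))^2 + (y - 1)^2 = (x - (-2))^2 + (y - (-2))^2
The x^2 and y^2 terms cancel: 4x + (-6)y = 8 - 17 = -9
Simplify: 4x - 6y = -9
Locus: Perpendicular bisector of the segment from (-4, 1) to (-2, -2): the line 4x - 6y = -9


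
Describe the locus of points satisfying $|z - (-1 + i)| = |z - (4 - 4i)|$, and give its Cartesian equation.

|z - z1| = |z - z2| means z is equidistant from z1 and z2,
i.e. the perpendicular bisector of the segment from (-1, 1) to (4, -4) (midpoint (3/2, -3/2)).
With z = x + yi, square both sides:
(x - (-1))^2 + (y - 1)^2 = (x - 4)^2 + (y - (-4))^2
The x^2 and y^2 terms cancel: 10x + (-10)y = 32 - 2 = 30
Simplify: x - y = 3
Locus: Perpendicular bisector of the segment from (-1, 1) to (4, -4): the line x - y = 3


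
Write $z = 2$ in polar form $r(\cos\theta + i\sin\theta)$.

r = |z| = sqrt(a^2 + b^2) = sqrt((2)^2 + (0)^2) = sqrt(4 + 0) = sqrt(4) = 2
b = 0 and a > 0, so z lies on the positive real axis: θ = 0°
z = 2(cos 0° + i sin 0°)


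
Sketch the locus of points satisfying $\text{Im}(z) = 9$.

Im(z) = y where z = x + yi; the equation y = 9 is satisfied by all points with that y-coordinate
Locus: Horizontal line y = 9


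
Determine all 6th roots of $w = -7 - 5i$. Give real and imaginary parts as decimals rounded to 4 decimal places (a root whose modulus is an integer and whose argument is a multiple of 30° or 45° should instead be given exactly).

|w| = sqrt(74) ≈ 8.602325, arg(w) ≈ 215.537678°
Root modulus = sqrt(74)^(1/6) ≈ 1.431427
Root arguments: θ_k = (arg(w) + 360°k)/6 for k = 0, 1, ..., 5
Compute each root as (root modulus)(cos θ_k + i sin θ_k) using full-precision intermediates, then round to 4 decimal places.
Roots: 1.1592 + 0.8398i, -0.1477 + 1.4238i, -1.3069 + 0.5840i, -1.1592 - 0.8398i, 0.1477 - 1.4238i, 1.3069 - 0.5840i


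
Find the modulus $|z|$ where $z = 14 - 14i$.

|z| = sqrt(a^2 + b^2) = sqrt(14^2 + (-14)^2) = sqrt(392) = sqrt(392)


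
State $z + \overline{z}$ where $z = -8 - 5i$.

z + conjugate(z) = (a + bi) + (a - bi) = 2a
= 2 * (-8) = -16


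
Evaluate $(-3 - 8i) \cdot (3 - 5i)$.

(a1*a2 - b1*b2) + (a1*b2 + b1*a2)i
= (-9 - 40) + (15 + (-24))i
= -49 - 9i


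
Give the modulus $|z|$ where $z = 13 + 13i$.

|z| = sqrt(a^2 + b^2) = sqrt(13^2 + 13^2) = sqrt(338) = sqrt(338)


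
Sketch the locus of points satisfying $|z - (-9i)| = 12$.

|z - z0| = r describes a circle centered at z0 with radius r
Here z0 = -9i and r = 12
Locus: Circle centered at (0, -9) with radius 12


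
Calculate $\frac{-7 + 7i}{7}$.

Divisor is real, so divide each part by 7:
= -1 + i


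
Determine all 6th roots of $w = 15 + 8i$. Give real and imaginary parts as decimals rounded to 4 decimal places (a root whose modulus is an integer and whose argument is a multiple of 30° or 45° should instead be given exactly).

|w| = 17, arg(w) ≈ 28.072487°
Root modulus = 17^(1/6) ≈ 1.603522
Root arguments: θ_k = (arg(w) + 360°k)/6 for k = 0, 1, ..., 5
Compute each root as (root modulus)(cos θ_k + i sin θ_k) using full-precision intermediates, then round to 4 decimal places.
Roots: 1.5982 + 0.1308i, 0.6858 + 1.4495i, -0.9124 + 1.3187i, -1.5982 - 0.1308i, -0.6858 - 1.4495i, 0.9124 - 1.3187i


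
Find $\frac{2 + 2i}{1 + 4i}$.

Multiply numerator and denominator by conjugate (1 - 4i):
= (2 + 2i)(1 - 4i) / (1^2 + 4^2)
= (10 - 6i) / 17
= 10/17 - (6/17)i


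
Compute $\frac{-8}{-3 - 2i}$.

Multiply numerator and denominator by conjugate (-3 + 2i):
= (-8)(-3 + 2i) / ((-3)^2 + (-2)^2)
= (24 - 16i) / 13
= 24/13 - (16/13)i


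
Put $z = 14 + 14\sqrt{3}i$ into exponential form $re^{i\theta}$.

r = |z| = sqrt((14)^2 + (14*sqrt(3))^2) = sqrt(196 + 588) = sqrt(784) = 28
θ = arctan(b/a) = arctan(24.2487/14) (quadrant-adjusted) = 60° = π/3
z = 28e^(i*π/3)


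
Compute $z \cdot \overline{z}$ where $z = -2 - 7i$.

z * conjugate(z) = |z|^2 = a^2 + b^2
= (-2)^2 + (-7)^2 = 53


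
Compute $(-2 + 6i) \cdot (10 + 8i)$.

(a1*a2 - b1*b2) + (a1*b2 + b1*a2)i
= (-20 - 48) + (-16 + 60)i
= -68 + 44i


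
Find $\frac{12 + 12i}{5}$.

Divisor is real, so divide each part by 5:
= 12/5 + (12/5)i


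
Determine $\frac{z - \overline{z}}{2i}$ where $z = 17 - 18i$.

z - conjugate(z) = 2bi
(z - conjugate(z))/(2i) = 2bi/(2i) = b = -18


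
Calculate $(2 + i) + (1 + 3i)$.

(2 + 1) + (1 + 3)i = 3 + 4i


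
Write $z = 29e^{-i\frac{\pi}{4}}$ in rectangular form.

a = r cos θ = 29 * sqrt(2)/2 = 29*sqrt(2)/2
b = r sin θ = 29 * -sqrt(2)/2 = -29*sqrt(2)/2
z = 29*sqrt(2)/2 - (29*sqrt(2)/2)i


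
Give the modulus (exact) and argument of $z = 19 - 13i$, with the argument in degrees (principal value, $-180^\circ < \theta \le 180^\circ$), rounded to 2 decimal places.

|z| = sqrt(19^2 + (-13)^2) = sqrt(530)
arg(z) = arctan(b/a) = arctan(-13/19) (quadrant-adjusted) = -34.38°


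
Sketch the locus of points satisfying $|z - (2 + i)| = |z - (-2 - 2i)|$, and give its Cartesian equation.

|z - z1| = |z - z2| means z is equidistant from z1 and z2,
i.e. the perpendicular bisector of the segment from (2, 1) to (-2, -2) (midpoint (0, -1/2)).
With z = x + yi, square both sides:
(x - 2)^2 + (y - 1)^2 = (x - (-2))^2 + (y - (-2))^2
The x^2 and y^2 terms cancel: -8x + (-6)y = 8 - 5 = 3
Simplify: 8x + 6y = -3
Locus: Perpendicular bisector of the segment from (2, 1) to (-2, -2): the line 8x + 6y = -3


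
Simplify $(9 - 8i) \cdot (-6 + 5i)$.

(a1*a2 - b1*b2) + (a1*b2 + b1*a2)i
= (-54 - (-40)) + (45 + 48)i
= -14 + 93i


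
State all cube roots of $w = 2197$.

|w| = 2197, arg(w) = 0°
Root modulus = 2197^(1/3) = 13
Root arguments: θ_k = (0° + 360°k)/3 for k = 0, 1, ..., 2
Roots: 13, -13/2 + (13*sqrt(3)/2)i, -13/2 - (13*sqrt(3)/2)i


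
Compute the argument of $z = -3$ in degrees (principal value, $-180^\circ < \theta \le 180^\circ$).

b = 0 and a < 0, so z lies on the negative real axis: θ = 180°


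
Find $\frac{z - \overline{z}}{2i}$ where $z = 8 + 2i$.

z - conjugate(z) = 2bi
(z - conjugate(z))/(2i) = 2bi/(2i) = b = 2


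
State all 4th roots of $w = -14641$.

|w| = 14641, arg(w) = 180°
Root modulus = 14641^(1/4) = 11
Root arguments: θ_k = (180° + 360°k)/4 for k = 0, 1, ..., 3
Roots: 11*sqrt(2)/2 + (11*sqrt(2)/2)i, -11*sqrt(2)/2 + (11*sqrt(2)/2)i, -11*sqrt(2)/2 - (11*sqrt(2)/2)i, 11*sqrt(2)/2 - (11*sqrt(2)/2)i


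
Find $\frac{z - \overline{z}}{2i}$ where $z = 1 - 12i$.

z - conjugate(z) = 2bi
(z - conjugate(z))/(2i) = 2bi/(2i) = b = -12


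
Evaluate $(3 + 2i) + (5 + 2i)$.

(3 + 5) + (2 + 2)i = 8 + 4i


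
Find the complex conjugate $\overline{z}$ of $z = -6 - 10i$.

If z = a + bi, then conjugate(z) = a - bi
conjugate(-6 - 10i) = -6 + 10i


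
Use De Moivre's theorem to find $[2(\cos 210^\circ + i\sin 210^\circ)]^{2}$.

By De Moivre: z^n = r^n(cos(nθ) + i sin(nθ))
= 2^2(cos(2*210°) + i sin(2*210°))
= 4(cos 60° + i sin 60°)
= 2 + 2*sqrt(3)i


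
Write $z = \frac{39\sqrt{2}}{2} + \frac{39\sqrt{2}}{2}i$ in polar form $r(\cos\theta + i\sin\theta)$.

r = |z| = sqrt(a^2 + b^2) = sqrt((39*sqrt(2)/2)^2 + (39*sqrt(2)/2)^2) = sqrt(1521/2 + 1521/2) = sqrt(1521) = 39
θ = arctan(b/a) = arctan(27.5772/27.5772) (quadrant-adjusted) = 45°
z = 39(cos 45° + i sin 45°)


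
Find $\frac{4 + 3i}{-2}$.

Divisor is real, so divide each part by -2:
= -2 - (3/2)i


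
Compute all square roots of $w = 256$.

|w| = 256, arg(w) = 0°
Root modulus = 256^(1/2) = 16
Root arguments: θ_k = (0° + 360°k)/2 for k = 0, 1, ..., 1
Roots: 16, -16


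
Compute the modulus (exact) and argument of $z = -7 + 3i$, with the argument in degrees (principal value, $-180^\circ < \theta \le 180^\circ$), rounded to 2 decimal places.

|z| = sqrt((-7)^2 + 3^2) = sqrt(58)
arg(z) = arctan(b/a) = arctan(3/-7) (quadrant-adjusted) = 156.80°


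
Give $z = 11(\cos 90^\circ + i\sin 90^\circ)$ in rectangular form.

a = r cos θ = 11 * 0 = 0
b = r sin θ = 11 * 1 = 11
z = 11i


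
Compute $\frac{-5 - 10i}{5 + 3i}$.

Multiply numerator and denominator by conjugate (5 - 3i):
= (-5 - 10i)(5 - 3i) / (5^2 + 3^2)
= (-55 - 35i) / 34
= -55/34 - (35/34)i


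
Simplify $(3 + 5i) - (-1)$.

(3 - (-1)) + (5 - 0)i = 4 + 5i


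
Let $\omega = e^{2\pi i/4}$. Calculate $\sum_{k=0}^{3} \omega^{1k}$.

Let ζ = ω^1 = e^(2πi·1/4). Since 4 ∤ 1, ζ ≠ 1.
Sum = Σ_{k=0}^{3} ζ^k = (ζ^4 - 1)/(ζ - 1) = (ω^{1·4} - 1)/(ζ - 1) = (1 - 1)/(ζ - 1) = 0


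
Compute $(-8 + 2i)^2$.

(a + bi)^2 = a^2 - b^2 + 2abi
= (-8)^2 - 2^2 + 2*(-8)*2i
= 60 - 32i


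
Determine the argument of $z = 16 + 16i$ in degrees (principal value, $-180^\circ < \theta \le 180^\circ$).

θ = arctan(b/a) = arctan(16/16) (quadrant-adjusted) = 45°


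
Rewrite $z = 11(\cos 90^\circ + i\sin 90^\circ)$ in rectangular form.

a = r cos θ = 11 * 0 = 0
b = r sin θ = 11 * 1 = 11
z = 11i


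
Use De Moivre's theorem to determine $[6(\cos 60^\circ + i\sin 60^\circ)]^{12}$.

By De Moivre: z^n = r^n(cos(nθ) + i sin(nθ))
= 6^12(cos(12*60°) + i sin(12*60°))
= 2176782336(cos 0° + i sin 0°)
= 2176782336


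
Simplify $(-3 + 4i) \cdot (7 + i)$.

(a1*a2 - b1*b2) + (a1*b2 + b1*a2)i
= (-21 - 4) + (-3 + 28)i
= -25 + 25i


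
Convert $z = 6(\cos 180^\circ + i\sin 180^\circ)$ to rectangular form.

a = r cos θ = 6 * -1 = -6
b = r sin θ = 6 * 0 = 0
z = -6


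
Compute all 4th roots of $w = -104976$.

|w| = 104976, arg(w) = 180°
Root modulus = 104976^(1/4) = 18
Root arguments: θ_k = (180° + 360°k)/4 for k = 0, 1, ..., 3
Roots: 9*sqrt(2) + 9*sqrt(2)i, -9*sqrt(2) + 9*sqrt(2)i, -9*sqrt(2) - 9*sqrt(2)i, 9*sqrt(2) - 9*sqrt(2)i


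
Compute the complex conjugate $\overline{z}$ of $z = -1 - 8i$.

If z = a + bi, then conjugate(z) = a - bi
conjugate(-1 - 8i) = -1 + 8i


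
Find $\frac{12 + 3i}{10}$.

Divisor is real, so divide each part by 10:
= 6/5 + (3/10)i


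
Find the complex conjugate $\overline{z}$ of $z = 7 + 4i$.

If z = a + bi, then conjugate(z) = a - bi
conjugate(7 + 4i) = 7 - 4i


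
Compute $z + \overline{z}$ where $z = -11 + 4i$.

z + conjugate(z) = (a + bi) + (a - bi) = 2a
= 2 * (-11) = -22


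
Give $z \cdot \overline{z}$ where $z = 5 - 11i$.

z * conjugate(z) = |z|^2 = a^2 + b^2
= 5^2 + (-11)^2 = 146


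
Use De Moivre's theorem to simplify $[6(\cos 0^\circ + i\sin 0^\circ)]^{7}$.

By De Moivre: z^n = r^n(cos(nθ) + i sin(nθ))
= 6^7(cos(7*0°) + i sin(7*0°))
= 279936(cos 0° + i sin 0°)
= 279936


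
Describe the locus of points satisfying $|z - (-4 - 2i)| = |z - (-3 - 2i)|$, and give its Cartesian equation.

|z - z1| = |z - z2| means z is equidistant from z1 and z2,
i.e. the perpendicular bisector of the segment from (-4, -2) to (-3, -2) (midpoint (-7/2, -2)).
With z = x + yi, square both sides:
(x - (-4))^2 + (y - (-2))^2 = (x - (-3))^2 + (y - (-2))^2
The x^2 and y^2 terms cancel: 2x + 0y = 13 - 20 = -7
Simplify: x = -7/2
Locus: Perpendicular bisector of the segment from (-4, -2) to (-3, -2): the line x = -7/2


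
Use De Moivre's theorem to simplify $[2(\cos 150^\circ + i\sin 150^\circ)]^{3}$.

By De Moivre: z^n = r^n(cos(nθ) + i sin(nθ))
= 2^3(cos(3*150°) + i sin(3*150°))
= 8(cos 90° + i sin 90°)
= 8i


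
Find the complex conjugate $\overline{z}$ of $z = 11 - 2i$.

If z = a + bi, then conjugate(z) = a - bi
conjugate(11 - 2i) = 11 + 2i


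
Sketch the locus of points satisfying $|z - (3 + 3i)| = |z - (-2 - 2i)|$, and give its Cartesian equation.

|z - z1| = |z - z2| means z is equidistant from z1 and z2,
i.e. the perpendicular bisector of the segment from (3, 3) to (-2, -2) (midpoint (1/2, 1/2)).
With z = x + yi, square both sides:
(x - 3)^2 + (y - 3)^2 = (x - (-2))^2 + (y - (-2))^2
The x^2 and y^2 terms cancel: -10x + (-10)y = 8 - 18 = -10
Simplify: x + y = 1
Locus: Perpendicular bisector of the segment from (3, 3) to (-2, -2): the line x + y = 1


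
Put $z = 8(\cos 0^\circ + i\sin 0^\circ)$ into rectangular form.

a = r cos θ = 8 * 1 = 8
b = r sin θ = 8 * 0 = 0
z = 8


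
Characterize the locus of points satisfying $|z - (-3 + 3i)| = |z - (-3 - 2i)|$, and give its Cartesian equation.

|z - z1| = |z - z2| means z is equidistant from z1 and z2,
i.e. the perpendicular bisector of the segment from (-3, 3) to (-3, -2) (midpoint (-3, 1/2)).
With z = x + yi, square both sides:
(x - (-3))^2 + (y - 3)^2 = (x - (-3))^2 + (y - (-2))^2
The x^2 and y^2 terms cancel: 0x + (-10)y = 13 - 18 = -5
Simplify: y = 1/2
Locus: Perpendicular bisector of the segment from (-3, 3) to (-3, -2): the line y = 1/2


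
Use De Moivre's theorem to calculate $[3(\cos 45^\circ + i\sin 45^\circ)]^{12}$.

By De Moivre: z^n = r^n(cos(nθ) + i sin(nθ))
= 3^12(cos(12*45°) + i sin(12*45°))
= 531441(cos 180° + i sin 180°)
= -531441


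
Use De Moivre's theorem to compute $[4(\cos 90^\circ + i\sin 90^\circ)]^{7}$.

By De Moivre: z^n = r^n(cos(nθ) + i sin(nθ))
= 4^7(cos(7*90°) + i sin(7*90°))
= 16384(cos 270° + i sin 270°)
= -16384i


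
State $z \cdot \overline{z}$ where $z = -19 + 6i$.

z * conjugate(z) = |z|^2 = a^2 + b^2
= (-19)^2 + 6^2 = 397


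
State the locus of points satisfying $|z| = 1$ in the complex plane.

|z| = 1 means sqrt(x^2 + y^2) = 1
This is a circle of radius 1 centered at the origin


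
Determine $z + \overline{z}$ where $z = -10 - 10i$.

z + conjugate(z) = (a + bi) + (a - bi) = 2a
= 2 * (-10) = -20


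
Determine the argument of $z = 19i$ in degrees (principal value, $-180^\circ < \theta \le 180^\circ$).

a = 0 and b > 0, so z lies on the positive imaginary axis: θ = 90°
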